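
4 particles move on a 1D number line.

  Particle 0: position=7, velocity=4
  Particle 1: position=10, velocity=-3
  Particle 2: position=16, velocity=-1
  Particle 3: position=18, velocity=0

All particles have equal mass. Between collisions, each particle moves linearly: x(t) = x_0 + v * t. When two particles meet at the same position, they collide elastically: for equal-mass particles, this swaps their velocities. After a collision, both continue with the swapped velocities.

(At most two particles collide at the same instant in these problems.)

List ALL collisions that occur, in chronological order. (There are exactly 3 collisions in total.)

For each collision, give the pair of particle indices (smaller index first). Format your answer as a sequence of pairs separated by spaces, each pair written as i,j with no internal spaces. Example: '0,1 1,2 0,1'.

Collision at t=3/7: particles 0 and 1 swap velocities; positions: p0=61/7 p1=61/7 p2=109/7 p3=18; velocities now: v0=-3 v1=4 v2=-1 v3=0
Collision at t=9/5: particles 1 and 2 swap velocities; positions: p0=23/5 p1=71/5 p2=71/5 p3=18; velocities now: v0=-3 v1=-1 v2=4 v3=0
Collision at t=11/4: particles 2 and 3 swap velocities; positions: p0=7/4 p1=53/4 p2=18 p3=18; velocities now: v0=-3 v1=-1 v2=0 v3=4

Answer: 0,1 1,2 2,3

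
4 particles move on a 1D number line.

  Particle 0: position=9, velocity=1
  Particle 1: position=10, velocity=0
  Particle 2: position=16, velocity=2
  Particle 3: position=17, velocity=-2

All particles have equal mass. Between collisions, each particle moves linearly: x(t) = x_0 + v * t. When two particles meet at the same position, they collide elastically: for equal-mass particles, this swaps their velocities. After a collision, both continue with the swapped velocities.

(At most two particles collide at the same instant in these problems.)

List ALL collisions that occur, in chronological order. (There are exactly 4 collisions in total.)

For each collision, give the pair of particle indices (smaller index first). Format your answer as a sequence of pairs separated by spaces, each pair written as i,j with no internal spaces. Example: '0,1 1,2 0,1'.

Answer: 2,3 0,1 1,2 0,1

Derivation:
Collision at t=1/4: particles 2 and 3 swap velocities; positions: p0=37/4 p1=10 p2=33/2 p3=33/2; velocities now: v0=1 v1=0 v2=-2 v3=2
Collision at t=1: particles 0 and 1 swap velocities; positions: p0=10 p1=10 p2=15 p3=18; velocities now: v0=0 v1=1 v2=-2 v3=2
Collision at t=8/3: particles 1 and 2 swap velocities; positions: p0=10 p1=35/3 p2=35/3 p3=64/3; velocities now: v0=0 v1=-2 v2=1 v3=2
Collision at t=7/2: particles 0 and 1 swap velocities; positions: p0=10 p1=10 p2=25/2 p3=23; velocities now: v0=-2 v1=0 v2=1 v3=2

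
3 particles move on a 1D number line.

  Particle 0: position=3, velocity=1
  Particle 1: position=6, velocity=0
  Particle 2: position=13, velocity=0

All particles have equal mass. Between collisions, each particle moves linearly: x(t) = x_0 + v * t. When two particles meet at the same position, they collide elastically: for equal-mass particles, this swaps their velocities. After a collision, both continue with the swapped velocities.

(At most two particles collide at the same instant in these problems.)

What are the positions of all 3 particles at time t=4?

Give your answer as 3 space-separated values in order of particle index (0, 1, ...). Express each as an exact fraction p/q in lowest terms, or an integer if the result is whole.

Answer: 6 7 13

Derivation:
Collision at t=3: particles 0 and 1 swap velocities; positions: p0=6 p1=6 p2=13; velocities now: v0=0 v1=1 v2=0
Advance to t=4 (no further collisions before then); velocities: v0=0 v1=1 v2=0; positions = 6 7 13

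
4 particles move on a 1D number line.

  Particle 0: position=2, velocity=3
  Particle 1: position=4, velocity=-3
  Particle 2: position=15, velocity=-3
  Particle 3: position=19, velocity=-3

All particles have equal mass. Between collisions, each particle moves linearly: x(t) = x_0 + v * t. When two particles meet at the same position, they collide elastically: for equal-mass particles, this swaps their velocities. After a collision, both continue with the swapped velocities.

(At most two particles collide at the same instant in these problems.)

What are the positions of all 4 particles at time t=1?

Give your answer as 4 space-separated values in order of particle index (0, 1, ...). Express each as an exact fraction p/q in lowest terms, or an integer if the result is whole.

Answer: 1 5 12 16

Derivation:
Collision at t=1/3: particles 0 and 1 swap velocities; positions: p0=3 p1=3 p2=14 p3=18; velocities now: v0=-3 v1=3 v2=-3 v3=-3
Advance to t=1 (no further collisions before then); velocities: v0=-3 v1=3 v2=-3 v3=-3; positions = 1 5 12 16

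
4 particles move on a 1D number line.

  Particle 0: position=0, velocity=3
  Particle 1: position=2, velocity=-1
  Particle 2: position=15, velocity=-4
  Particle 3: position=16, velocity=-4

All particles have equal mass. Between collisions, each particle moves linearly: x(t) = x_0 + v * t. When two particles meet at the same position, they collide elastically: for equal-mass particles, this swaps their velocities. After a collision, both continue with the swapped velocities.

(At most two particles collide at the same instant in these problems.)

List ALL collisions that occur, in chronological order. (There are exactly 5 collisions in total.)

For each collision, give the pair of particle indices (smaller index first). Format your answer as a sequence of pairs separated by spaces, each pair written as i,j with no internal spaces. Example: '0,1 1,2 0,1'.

Answer: 0,1 1,2 2,3 0,1 1,2

Derivation:
Collision at t=1/2: particles 0 and 1 swap velocities; positions: p0=3/2 p1=3/2 p2=13 p3=14; velocities now: v0=-1 v1=3 v2=-4 v3=-4
Collision at t=15/7: particles 1 and 2 swap velocities; positions: p0=-1/7 p1=45/7 p2=45/7 p3=52/7; velocities now: v0=-1 v1=-4 v2=3 v3=-4
Collision at t=16/7: particles 2 and 3 swap velocities; positions: p0=-2/7 p1=41/7 p2=48/7 p3=48/7; velocities now: v0=-1 v1=-4 v2=-4 v3=3
Collision at t=13/3: particles 0 and 1 swap velocities; positions: p0=-7/3 p1=-7/3 p2=-4/3 p3=13; velocities now: v0=-4 v1=-1 v2=-4 v3=3
Collision at t=14/3: particles 1 and 2 swap velocities; positions: p0=-11/3 p1=-8/3 p2=-8/3 p3=14; velocities now: v0=-4 v1=-4 v2=-1 v3=3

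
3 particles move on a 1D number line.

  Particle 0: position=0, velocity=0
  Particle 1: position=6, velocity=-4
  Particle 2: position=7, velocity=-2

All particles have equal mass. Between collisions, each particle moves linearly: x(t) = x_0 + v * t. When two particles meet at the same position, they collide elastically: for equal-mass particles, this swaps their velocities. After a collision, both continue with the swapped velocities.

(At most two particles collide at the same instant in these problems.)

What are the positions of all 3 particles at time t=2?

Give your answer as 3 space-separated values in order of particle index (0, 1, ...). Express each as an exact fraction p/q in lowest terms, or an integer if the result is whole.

Answer: -2 0 3

Derivation:
Collision at t=3/2: particles 0 and 1 swap velocities; positions: p0=0 p1=0 p2=4; velocities now: v0=-4 v1=0 v2=-2
Advance to t=2 (no further collisions before then); velocities: v0=-4 v1=0 v2=-2; positions = -2 0 3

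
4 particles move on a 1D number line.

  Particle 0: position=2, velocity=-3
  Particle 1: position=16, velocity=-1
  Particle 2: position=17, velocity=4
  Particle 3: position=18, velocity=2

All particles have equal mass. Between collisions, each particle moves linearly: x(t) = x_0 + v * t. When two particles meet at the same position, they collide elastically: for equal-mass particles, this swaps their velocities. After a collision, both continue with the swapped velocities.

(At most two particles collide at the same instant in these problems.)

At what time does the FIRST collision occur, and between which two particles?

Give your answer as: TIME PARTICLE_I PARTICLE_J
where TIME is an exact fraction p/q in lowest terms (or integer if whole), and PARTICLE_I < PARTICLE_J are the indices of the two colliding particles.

Answer: 1/2 2 3

Derivation:
Pair (0,1): pos 2,16 vel -3,-1 -> not approaching (rel speed -2 <= 0)
Pair (1,2): pos 16,17 vel -1,4 -> not approaching (rel speed -5 <= 0)
Pair (2,3): pos 17,18 vel 4,2 -> gap=1, closing at 2/unit, collide at t=1/2
Earliest collision: t=1/2 between 2 and 3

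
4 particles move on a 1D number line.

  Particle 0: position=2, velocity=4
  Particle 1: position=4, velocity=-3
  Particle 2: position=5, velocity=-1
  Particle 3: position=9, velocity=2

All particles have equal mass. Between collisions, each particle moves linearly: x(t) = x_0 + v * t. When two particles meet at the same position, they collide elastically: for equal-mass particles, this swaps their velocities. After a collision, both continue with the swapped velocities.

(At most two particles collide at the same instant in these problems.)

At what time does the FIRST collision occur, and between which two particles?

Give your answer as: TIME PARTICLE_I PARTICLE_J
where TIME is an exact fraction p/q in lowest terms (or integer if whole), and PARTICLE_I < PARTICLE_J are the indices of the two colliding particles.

Pair (0,1): pos 2,4 vel 4,-3 -> gap=2, closing at 7/unit, collide at t=2/7
Pair (1,2): pos 4,5 vel -3,-1 -> not approaching (rel speed -2 <= 0)
Pair (2,3): pos 5,9 vel -1,2 -> not approaching (rel speed -3 <= 0)
Earliest collision: t=2/7 between 0 and 1

Answer: 2/7 0 1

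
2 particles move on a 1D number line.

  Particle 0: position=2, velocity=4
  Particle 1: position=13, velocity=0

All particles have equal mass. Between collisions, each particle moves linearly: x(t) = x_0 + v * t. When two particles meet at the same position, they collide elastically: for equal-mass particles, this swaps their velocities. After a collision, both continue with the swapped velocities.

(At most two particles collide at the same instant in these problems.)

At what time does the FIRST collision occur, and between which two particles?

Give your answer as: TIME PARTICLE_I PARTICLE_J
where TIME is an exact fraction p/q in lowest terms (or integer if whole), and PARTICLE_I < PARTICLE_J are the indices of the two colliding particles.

Pair (0,1): pos 2,13 vel 4,0 -> gap=11, closing at 4/unit, collide at t=11/4
Earliest collision: t=11/4 between 0 and 1

Answer: 11/4 0 1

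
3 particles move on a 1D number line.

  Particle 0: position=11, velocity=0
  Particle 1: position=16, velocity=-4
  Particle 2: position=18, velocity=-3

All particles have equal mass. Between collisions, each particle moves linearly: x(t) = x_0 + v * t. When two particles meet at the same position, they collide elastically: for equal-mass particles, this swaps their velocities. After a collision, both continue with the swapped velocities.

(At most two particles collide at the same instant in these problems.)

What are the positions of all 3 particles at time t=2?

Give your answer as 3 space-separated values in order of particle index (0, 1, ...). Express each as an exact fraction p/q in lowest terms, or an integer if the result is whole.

Answer: 8 11 12

Derivation:
Collision at t=5/4: particles 0 and 1 swap velocities; positions: p0=11 p1=11 p2=57/4; velocities now: v0=-4 v1=0 v2=-3
Advance to t=2 (no further collisions before then); velocities: v0=-4 v1=0 v2=-3; positions = 8 11 12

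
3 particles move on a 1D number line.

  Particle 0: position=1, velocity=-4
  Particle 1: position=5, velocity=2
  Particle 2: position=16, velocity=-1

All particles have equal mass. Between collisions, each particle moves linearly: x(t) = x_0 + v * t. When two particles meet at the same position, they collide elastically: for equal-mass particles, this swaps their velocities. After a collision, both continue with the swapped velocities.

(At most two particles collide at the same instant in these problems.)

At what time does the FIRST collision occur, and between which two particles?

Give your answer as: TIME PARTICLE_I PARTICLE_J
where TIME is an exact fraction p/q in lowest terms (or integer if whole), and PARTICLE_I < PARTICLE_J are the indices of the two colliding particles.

Pair (0,1): pos 1,5 vel -4,2 -> not approaching (rel speed -6 <= 0)
Pair (1,2): pos 5,16 vel 2,-1 -> gap=11, closing at 3/unit, collide at t=11/3
Earliest collision: t=11/3 between 1 and 2

Answer: 11/3 1 2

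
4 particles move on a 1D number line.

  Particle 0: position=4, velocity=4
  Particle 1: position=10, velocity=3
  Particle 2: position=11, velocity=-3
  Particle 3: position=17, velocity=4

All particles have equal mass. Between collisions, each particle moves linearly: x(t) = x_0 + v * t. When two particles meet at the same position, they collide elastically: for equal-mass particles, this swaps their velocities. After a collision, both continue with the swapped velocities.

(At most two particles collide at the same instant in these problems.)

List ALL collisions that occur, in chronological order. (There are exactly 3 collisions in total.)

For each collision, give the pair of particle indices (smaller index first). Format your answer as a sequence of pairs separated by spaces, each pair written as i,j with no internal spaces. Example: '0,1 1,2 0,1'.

Answer: 1,2 0,1 1,2

Derivation:
Collision at t=1/6: particles 1 and 2 swap velocities; positions: p0=14/3 p1=21/2 p2=21/2 p3=53/3; velocities now: v0=4 v1=-3 v2=3 v3=4
Collision at t=1: particles 0 and 1 swap velocities; positions: p0=8 p1=8 p2=13 p3=21; velocities now: v0=-3 v1=4 v2=3 v3=4
Collision at t=6: particles 1 and 2 swap velocities; positions: p0=-7 p1=28 p2=28 p3=41; velocities now: v0=-3 v1=3 v2=4 v3=4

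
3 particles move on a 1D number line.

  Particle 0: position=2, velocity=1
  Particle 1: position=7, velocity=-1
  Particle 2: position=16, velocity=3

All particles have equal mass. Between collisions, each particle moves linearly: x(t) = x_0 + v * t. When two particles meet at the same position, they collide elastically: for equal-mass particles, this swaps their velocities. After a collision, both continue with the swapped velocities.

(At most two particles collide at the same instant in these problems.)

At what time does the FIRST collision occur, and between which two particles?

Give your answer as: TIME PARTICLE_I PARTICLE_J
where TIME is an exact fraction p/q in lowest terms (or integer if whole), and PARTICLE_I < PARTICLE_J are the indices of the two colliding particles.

Pair (0,1): pos 2,7 vel 1,-1 -> gap=5, closing at 2/unit, collide at t=5/2
Pair (1,2): pos 7,16 vel -1,3 -> not approaching (rel speed -4 <= 0)
Earliest collision: t=5/2 between 0 and 1

Answer: 5/2 0 1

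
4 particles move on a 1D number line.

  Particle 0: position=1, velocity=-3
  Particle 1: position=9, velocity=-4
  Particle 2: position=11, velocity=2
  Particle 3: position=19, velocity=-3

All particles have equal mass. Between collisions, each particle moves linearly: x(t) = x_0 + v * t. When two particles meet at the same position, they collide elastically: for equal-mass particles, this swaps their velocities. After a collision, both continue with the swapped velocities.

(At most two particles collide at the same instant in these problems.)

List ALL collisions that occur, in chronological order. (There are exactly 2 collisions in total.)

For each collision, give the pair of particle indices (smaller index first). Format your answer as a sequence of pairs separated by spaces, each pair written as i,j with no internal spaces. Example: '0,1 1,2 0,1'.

Answer: 2,3 0,1

Derivation:
Collision at t=8/5: particles 2 and 3 swap velocities; positions: p0=-19/5 p1=13/5 p2=71/5 p3=71/5; velocities now: v0=-3 v1=-4 v2=-3 v3=2
Collision at t=8: particles 0 and 1 swap velocities; positions: p0=-23 p1=-23 p2=-5 p3=27; velocities now: v0=-4 v1=-3 v2=-3 v3=2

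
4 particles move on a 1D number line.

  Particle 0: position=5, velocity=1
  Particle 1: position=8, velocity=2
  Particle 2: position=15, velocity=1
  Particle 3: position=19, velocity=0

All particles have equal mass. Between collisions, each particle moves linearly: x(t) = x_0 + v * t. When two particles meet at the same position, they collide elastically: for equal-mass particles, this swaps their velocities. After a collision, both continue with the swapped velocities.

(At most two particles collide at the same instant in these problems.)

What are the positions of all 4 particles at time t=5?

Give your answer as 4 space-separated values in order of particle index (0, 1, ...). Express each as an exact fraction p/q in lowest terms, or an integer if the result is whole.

Answer: 10 18 19 20

Derivation:
Collision at t=4: particles 2 and 3 swap velocities; positions: p0=9 p1=16 p2=19 p3=19; velocities now: v0=1 v1=2 v2=0 v3=1
Advance to t=5 (no further collisions before then); velocities: v0=1 v1=2 v2=0 v3=1; positions = 10 18 19 20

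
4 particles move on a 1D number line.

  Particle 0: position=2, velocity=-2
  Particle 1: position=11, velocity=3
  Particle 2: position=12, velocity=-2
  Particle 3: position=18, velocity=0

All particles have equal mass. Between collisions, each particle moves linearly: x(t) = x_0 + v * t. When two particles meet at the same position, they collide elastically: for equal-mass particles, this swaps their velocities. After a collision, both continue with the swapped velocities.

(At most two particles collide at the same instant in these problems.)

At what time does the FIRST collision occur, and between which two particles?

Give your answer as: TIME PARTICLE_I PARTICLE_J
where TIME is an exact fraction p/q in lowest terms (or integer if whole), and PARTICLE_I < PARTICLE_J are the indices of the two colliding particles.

Answer: 1/5 1 2

Derivation:
Pair (0,1): pos 2,11 vel -2,3 -> not approaching (rel speed -5 <= 0)
Pair (1,2): pos 11,12 vel 3,-2 -> gap=1, closing at 5/unit, collide at t=1/5
Pair (2,3): pos 12,18 vel -2,0 -> not approaching (rel speed -2 <= 0)
Earliest collision: t=1/5 between 1 and 2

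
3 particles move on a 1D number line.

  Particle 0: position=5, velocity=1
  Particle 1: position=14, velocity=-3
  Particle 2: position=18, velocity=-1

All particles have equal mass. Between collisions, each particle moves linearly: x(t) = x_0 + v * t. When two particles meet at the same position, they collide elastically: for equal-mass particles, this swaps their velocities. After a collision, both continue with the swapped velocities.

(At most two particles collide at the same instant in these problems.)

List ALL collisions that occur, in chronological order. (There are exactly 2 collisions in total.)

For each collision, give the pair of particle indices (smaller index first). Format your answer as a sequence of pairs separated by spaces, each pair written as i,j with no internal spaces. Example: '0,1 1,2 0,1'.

Collision at t=9/4: particles 0 and 1 swap velocities; positions: p0=29/4 p1=29/4 p2=63/4; velocities now: v0=-3 v1=1 v2=-1
Collision at t=13/2: particles 1 and 2 swap velocities; positions: p0=-11/2 p1=23/2 p2=23/2; velocities now: v0=-3 v1=-1 v2=1

Answer: 0,1 1,2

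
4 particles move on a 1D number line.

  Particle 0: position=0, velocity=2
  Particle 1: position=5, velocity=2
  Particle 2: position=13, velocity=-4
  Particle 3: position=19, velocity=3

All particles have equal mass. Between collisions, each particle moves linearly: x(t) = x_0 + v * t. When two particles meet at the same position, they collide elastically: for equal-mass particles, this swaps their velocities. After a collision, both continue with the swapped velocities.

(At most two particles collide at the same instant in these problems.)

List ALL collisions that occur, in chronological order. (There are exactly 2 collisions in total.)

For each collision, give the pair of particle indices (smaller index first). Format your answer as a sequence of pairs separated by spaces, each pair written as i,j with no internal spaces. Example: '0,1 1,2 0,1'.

Answer: 1,2 0,1

Derivation:
Collision at t=4/3: particles 1 and 2 swap velocities; positions: p0=8/3 p1=23/3 p2=23/3 p3=23; velocities now: v0=2 v1=-4 v2=2 v3=3
Collision at t=13/6: particles 0 and 1 swap velocities; positions: p0=13/3 p1=13/3 p2=28/3 p3=51/2; velocities now: v0=-4 v1=2 v2=2 v3=3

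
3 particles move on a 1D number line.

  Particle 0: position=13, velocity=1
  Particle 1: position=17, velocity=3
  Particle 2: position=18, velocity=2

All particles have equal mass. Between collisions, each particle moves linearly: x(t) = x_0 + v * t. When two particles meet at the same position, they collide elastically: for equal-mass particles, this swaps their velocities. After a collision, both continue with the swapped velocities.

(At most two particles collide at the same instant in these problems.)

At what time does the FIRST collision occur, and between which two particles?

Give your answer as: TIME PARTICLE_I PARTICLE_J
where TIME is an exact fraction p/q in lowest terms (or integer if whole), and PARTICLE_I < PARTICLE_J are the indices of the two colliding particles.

Pair (0,1): pos 13,17 vel 1,3 -> not approaching (rel speed -2 <= 0)
Pair (1,2): pos 17,18 vel 3,2 -> gap=1, closing at 1/unit, collide at t=1
Earliest collision: t=1 between 1 and 2

Answer: 1 1 2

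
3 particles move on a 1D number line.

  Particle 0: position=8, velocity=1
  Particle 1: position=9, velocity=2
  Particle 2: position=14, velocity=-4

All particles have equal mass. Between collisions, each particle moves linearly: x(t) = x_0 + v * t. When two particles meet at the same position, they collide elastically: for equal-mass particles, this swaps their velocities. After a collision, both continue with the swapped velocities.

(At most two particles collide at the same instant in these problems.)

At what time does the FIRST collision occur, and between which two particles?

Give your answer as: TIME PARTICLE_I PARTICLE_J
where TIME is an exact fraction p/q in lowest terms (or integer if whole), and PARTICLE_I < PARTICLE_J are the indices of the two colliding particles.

Pair (0,1): pos 8,9 vel 1,2 -> not approaching (rel speed -1 <= 0)
Pair (1,2): pos 9,14 vel 2,-4 -> gap=5, closing at 6/unit, collide at t=5/6
Earliest collision: t=5/6 between 1 and 2

Answer: 5/6 1 2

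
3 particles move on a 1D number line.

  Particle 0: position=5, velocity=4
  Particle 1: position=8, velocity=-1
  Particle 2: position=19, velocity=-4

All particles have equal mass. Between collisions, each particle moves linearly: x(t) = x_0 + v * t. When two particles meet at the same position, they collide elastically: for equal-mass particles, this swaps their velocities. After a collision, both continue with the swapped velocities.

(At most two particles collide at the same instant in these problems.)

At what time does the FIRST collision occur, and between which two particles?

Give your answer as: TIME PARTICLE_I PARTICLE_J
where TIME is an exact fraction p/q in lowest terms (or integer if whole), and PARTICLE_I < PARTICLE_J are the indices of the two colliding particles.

Pair (0,1): pos 5,8 vel 4,-1 -> gap=3, closing at 5/unit, collide at t=3/5
Pair (1,2): pos 8,19 vel -1,-4 -> gap=11, closing at 3/unit, collide at t=11/3
Earliest collision: t=3/5 between 0 and 1

Answer: 3/5 0 1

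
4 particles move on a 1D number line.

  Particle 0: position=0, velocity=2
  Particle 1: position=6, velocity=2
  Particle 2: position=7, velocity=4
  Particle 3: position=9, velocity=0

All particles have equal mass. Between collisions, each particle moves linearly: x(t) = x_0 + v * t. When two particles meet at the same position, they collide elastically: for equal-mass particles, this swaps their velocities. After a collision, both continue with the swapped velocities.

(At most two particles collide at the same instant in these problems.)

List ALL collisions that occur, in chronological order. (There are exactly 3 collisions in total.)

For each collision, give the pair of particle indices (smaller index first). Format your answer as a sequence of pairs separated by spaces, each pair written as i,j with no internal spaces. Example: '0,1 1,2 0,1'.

Answer: 2,3 1,2 0,1

Derivation:
Collision at t=1/2: particles 2 and 3 swap velocities; positions: p0=1 p1=7 p2=9 p3=9; velocities now: v0=2 v1=2 v2=0 v3=4
Collision at t=3/2: particles 1 and 2 swap velocities; positions: p0=3 p1=9 p2=9 p3=13; velocities now: v0=2 v1=0 v2=2 v3=4
Collision at t=9/2: particles 0 and 1 swap velocities; positions: p0=9 p1=9 p2=15 p3=25; velocities now: v0=0 v1=2 v2=2 v3=4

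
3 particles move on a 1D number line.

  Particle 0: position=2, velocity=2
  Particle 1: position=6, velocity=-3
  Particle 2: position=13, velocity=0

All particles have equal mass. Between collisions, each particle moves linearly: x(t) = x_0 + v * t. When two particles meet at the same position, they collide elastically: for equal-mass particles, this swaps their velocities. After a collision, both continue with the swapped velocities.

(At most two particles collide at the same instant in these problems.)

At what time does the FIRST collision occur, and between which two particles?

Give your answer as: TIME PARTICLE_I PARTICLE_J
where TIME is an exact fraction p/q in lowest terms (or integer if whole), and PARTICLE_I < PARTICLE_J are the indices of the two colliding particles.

Answer: 4/5 0 1

Derivation:
Pair (0,1): pos 2,6 vel 2,-3 -> gap=4, closing at 5/unit, collide at t=4/5
Pair (1,2): pos 6,13 vel -3,0 -> not approaching (rel speed -3 <= 0)
Earliest collision: t=4/5 between 0 and 1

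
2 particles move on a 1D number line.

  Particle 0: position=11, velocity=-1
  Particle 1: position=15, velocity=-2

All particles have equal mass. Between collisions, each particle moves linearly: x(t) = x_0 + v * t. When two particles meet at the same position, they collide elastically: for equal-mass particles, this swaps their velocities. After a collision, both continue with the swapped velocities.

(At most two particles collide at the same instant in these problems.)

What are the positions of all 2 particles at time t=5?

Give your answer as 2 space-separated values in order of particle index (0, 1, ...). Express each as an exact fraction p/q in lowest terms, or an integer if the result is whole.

Collision at t=4: particles 0 and 1 swap velocities; positions: p0=7 p1=7; velocities now: v0=-2 v1=-1
Advance to t=5 (no further collisions before then); velocities: v0=-2 v1=-1; positions = 5 6

Answer: 5 6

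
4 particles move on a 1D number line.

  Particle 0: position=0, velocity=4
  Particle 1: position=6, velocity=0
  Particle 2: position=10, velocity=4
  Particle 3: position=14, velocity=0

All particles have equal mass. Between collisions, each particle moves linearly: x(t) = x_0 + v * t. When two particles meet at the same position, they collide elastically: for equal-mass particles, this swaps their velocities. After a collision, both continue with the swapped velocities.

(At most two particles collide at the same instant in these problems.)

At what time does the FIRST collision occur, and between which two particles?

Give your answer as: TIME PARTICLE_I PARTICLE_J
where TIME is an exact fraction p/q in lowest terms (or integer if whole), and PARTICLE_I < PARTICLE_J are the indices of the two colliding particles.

Pair (0,1): pos 0,6 vel 4,0 -> gap=6, closing at 4/unit, collide at t=3/2
Pair (1,2): pos 6,10 vel 0,4 -> not approaching (rel speed -4 <= 0)
Pair (2,3): pos 10,14 vel 4,0 -> gap=4, closing at 4/unit, collide at t=1
Earliest collision: t=1 between 2 and 3

Answer: 1 2 3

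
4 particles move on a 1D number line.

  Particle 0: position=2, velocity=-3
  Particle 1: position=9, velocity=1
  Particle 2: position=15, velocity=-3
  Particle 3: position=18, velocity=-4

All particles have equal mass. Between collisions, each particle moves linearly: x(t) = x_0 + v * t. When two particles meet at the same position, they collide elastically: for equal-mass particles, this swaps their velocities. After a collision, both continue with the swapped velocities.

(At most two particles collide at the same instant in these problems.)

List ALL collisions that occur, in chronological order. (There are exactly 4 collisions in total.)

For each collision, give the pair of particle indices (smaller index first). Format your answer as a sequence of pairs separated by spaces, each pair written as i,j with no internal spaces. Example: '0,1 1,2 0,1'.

Collision at t=3/2: particles 1 and 2 swap velocities; positions: p0=-5/2 p1=21/2 p2=21/2 p3=12; velocities now: v0=-3 v1=-3 v2=1 v3=-4
Collision at t=9/5: particles 2 and 3 swap velocities; positions: p0=-17/5 p1=48/5 p2=54/5 p3=54/5; velocities now: v0=-3 v1=-3 v2=-4 v3=1
Collision at t=3: particles 1 and 2 swap velocities; positions: p0=-7 p1=6 p2=6 p3=12; velocities now: v0=-3 v1=-4 v2=-3 v3=1
Collision at t=16: particles 0 and 1 swap velocities; positions: p0=-46 p1=-46 p2=-33 p3=25; velocities now: v0=-4 v1=-3 v2=-3 v3=1

Answer: 1,2 2,3 1,2 0,1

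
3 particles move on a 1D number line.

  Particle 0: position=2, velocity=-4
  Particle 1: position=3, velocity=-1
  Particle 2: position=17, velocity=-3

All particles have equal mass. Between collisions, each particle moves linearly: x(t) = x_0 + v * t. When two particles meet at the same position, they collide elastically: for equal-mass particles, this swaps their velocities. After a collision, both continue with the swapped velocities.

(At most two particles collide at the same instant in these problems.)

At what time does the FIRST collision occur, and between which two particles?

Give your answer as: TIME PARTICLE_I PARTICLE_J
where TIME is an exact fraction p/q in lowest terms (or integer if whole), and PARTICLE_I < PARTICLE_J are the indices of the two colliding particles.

Pair (0,1): pos 2,3 vel -4,-1 -> not approaching (rel speed -3 <= 0)
Pair (1,2): pos 3,17 vel -1,-3 -> gap=14, closing at 2/unit, collide at t=7
Earliest collision: t=7 between 1 and 2

Answer: 7 1 2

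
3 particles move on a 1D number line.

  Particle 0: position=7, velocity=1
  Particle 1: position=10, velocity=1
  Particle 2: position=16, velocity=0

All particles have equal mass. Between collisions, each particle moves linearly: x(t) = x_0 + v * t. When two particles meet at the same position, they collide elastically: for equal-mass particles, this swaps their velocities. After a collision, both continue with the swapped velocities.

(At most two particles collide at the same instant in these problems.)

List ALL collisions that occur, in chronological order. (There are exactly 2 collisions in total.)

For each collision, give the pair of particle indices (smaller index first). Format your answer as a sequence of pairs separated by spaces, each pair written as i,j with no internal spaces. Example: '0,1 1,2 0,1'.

Collision at t=6: particles 1 and 2 swap velocities; positions: p0=13 p1=16 p2=16; velocities now: v0=1 v1=0 v2=1
Collision at t=9: particles 0 and 1 swap velocities; positions: p0=16 p1=16 p2=19; velocities now: v0=0 v1=1 v2=1

Answer: 1,2 0,1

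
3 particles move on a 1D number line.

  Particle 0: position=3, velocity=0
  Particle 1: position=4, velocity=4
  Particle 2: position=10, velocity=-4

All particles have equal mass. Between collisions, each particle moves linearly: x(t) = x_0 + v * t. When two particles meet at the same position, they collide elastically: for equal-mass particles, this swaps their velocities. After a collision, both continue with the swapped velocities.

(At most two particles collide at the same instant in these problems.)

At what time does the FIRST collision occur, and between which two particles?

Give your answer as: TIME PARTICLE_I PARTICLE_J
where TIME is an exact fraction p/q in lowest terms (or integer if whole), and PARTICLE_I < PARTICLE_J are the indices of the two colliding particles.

Pair (0,1): pos 3,4 vel 0,4 -> not approaching (rel speed -4 <= 0)
Pair (1,2): pos 4,10 vel 4,-4 -> gap=6, closing at 8/unit, collide at t=3/4
Earliest collision: t=3/4 between 1 and 2

Answer: 3/4 1 2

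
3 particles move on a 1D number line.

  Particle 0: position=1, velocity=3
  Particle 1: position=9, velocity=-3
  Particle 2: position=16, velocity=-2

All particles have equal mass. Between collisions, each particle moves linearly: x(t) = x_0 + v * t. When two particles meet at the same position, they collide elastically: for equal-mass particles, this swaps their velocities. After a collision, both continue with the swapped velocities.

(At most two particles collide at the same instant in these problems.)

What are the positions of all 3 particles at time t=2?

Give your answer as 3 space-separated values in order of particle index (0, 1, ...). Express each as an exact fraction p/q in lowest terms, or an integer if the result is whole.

Collision at t=4/3: particles 0 and 1 swap velocities; positions: p0=5 p1=5 p2=40/3; velocities now: v0=-3 v1=3 v2=-2
Advance to t=2 (no further collisions before then); velocities: v0=-3 v1=3 v2=-2; positions = 3 7 12

Answer: 3 7 12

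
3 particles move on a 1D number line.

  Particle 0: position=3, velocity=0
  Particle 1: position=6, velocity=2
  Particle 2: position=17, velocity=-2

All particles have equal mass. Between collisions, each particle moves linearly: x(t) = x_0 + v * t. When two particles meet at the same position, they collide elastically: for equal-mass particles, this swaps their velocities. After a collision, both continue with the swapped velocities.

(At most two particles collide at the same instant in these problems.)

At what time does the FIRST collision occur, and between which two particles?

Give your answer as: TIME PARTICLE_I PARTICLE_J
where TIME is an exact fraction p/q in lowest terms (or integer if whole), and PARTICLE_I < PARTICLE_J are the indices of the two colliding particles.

Answer: 11/4 1 2

Derivation:
Pair (0,1): pos 3,6 vel 0,2 -> not approaching (rel speed -2 <= 0)
Pair (1,2): pos 6,17 vel 2,-2 -> gap=11, closing at 4/unit, collide at t=11/4
Earliest collision: t=11/4 between 1 and 2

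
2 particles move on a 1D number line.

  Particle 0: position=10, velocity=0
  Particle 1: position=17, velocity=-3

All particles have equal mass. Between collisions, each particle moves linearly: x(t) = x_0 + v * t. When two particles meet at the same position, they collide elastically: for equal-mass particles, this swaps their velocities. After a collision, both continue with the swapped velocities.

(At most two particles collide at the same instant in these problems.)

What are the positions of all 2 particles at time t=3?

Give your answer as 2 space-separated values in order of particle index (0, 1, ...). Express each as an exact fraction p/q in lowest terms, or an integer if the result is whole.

Answer: 8 10

Derivation:
Collision at t=7/3: particles 0 and 1 swap velocities; positions: p0=10 p1=10; velocities now: v0=-3 v1=0
Advance to t=3 (no further collisions before then); velocities: v0=-3 v1=0; positions = 8 10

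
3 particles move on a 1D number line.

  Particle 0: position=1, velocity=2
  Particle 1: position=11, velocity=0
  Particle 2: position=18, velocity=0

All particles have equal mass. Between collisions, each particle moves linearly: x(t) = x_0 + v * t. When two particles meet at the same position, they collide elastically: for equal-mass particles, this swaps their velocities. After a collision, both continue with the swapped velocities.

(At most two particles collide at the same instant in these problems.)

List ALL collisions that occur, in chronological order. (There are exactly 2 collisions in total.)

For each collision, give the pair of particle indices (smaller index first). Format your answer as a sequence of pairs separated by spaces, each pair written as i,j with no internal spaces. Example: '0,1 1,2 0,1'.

Collision at t=5: particles 0 and 1 swap velocities; positions: p0=11 p1=11 p2=18; velocities now: v0=0 v1=2 v2=0
Collision at t=17/2: particles 1 and 2 swap velocities; positions: p0=11 p1=18 p2=18; velocities now: v0=0 v1=0 v2=2

Answer: 0,1 1,2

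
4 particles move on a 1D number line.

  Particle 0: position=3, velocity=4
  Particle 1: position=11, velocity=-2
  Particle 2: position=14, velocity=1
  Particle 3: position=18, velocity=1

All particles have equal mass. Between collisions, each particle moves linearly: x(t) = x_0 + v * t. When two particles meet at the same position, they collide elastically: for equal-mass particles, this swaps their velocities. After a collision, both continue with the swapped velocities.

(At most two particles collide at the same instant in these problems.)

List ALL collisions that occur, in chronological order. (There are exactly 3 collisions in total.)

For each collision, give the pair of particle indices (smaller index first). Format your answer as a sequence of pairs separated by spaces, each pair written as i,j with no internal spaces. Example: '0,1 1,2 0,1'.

Collision at t=4/3: particles 0 and 1 swap velocities; positions: p0=25/3 p1=25/3 p2=46/3 p3=58/3; velocities now: v0=-2 v1=4 v2=1 v3=1
Collision at t=11/3: particles 1 and 2 swap velocities; positions: p0=11/3 p1=53/3 p2=53/3 p3=65/3; velocities now: v0=-2 v1=1 v2=4 v3=1
Collision at t=5: particles 2 and 3 swap velocities; positions: p0=1 p1=19 p2=23 p3=23; velocities now: v0=-2 v1=1 v2=1 v3=4

Answer: 0,1 1,2 2,3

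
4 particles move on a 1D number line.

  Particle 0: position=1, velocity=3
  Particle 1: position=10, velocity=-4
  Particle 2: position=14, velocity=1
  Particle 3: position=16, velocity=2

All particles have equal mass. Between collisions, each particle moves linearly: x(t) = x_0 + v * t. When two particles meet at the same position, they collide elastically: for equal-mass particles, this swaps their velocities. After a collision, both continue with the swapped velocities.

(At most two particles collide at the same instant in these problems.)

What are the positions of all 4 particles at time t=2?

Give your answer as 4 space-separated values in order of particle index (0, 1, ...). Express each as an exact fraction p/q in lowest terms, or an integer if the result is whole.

Collision at t=9/7: particles 0 and 1 swap velocities; positions: p0=34/7 p1=34/7 p2=107/7 p3=130/7; velocities now: v0=-4 v1=3 v2=1 v3=2
Advance to t=2 (no further collisions before then); velocities: v0=-4 v1=3 v2=1 v3=2; positions = 2 7 16 20

Answer: 2 7 16 20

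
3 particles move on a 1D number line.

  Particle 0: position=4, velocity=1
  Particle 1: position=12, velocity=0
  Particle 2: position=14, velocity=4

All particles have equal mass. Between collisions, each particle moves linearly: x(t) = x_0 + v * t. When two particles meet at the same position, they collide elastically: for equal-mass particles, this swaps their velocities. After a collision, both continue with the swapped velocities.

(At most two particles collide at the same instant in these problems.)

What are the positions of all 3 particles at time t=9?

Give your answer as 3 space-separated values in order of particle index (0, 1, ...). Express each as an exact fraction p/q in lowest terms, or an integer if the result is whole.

Collision at t=8: particles 0 and 1 swap velocities; positions: p0=12 p1=12 p2=46; velocities now: v0=0 v1=1 v2=4
Advance to t=9 (no further collisions before then); velocities: v0=0 v1=1 v2=4; positions = 12 13 50

Answer: 12 13 50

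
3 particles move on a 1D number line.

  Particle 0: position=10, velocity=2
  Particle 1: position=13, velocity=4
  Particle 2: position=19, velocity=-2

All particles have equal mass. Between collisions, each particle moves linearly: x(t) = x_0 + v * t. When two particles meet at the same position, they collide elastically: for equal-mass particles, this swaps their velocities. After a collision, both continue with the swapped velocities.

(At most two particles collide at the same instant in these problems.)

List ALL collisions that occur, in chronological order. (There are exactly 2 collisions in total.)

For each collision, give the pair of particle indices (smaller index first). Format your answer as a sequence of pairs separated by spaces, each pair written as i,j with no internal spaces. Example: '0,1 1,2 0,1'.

Collision at t=1: particles 1 and 2 swap velocities; positions: p0=12 p1=17 p2=17; velocities now: v0=2 v1=-2 v2=4
Collision at t=9/4: particles 0 and 1 swap velocities; positions: p0=29/2 p1=29/2 p2=22; velocities now: v0=-2 v1=2 v2=4

Answer: 1,2 0,1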